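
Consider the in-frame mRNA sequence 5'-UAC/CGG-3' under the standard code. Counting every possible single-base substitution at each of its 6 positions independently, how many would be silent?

Codon 1 (UAC, Tyr): 1 synonymous substitution.
Codon 2 (CGG, Arg): 4 synonymous substitutions.
Total: 1 + 4 = 5.

5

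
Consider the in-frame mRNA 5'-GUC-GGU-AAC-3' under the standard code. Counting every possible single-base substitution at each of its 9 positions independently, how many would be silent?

7

Codon 1 (GUC, Val): 3 synonymous substitutions.
Codon 2 (GGU, Gly): 3 synonymous substitutions.
Codon 3 (AAC, Asn): 1 synonymous substitution.
Total: 3 + 3 + 1 = 7.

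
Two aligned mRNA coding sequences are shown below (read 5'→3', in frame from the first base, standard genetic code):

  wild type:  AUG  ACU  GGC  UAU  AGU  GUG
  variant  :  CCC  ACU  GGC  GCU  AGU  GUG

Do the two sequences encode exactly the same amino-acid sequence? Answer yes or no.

Codon 1: AUG Met / CCC Pro — nonsynonymous.
Codon 2: ACU Thr / ACU Thr — identical.
Codon 3: GGC Gly / GGC Gly — identical.
Codon 4: UAU Tyr / GCU Ala — nonsynonymous.
Codon 5: AGU Ser / AGU Ser — identical.
Codon 6: GUG Val / GUG Val — identical.
Nonsynonymous differences: 2 → different protein.

no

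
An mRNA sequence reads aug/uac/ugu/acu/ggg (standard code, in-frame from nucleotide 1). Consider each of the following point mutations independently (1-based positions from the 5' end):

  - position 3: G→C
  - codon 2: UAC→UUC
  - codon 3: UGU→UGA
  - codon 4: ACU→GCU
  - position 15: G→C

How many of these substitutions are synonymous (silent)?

1

Codon 1: AUG (Met) → AUC (Ile) — missense.
Codon 2: UAC (Tyr) → UUC (Phe) — missense.
Codon 3: UGU (Cys) → UGA (Stop) — nonsense.
Codon 4: ACU (Thr) → GCU (Ala) — missense.
Codon 5: GGG (Gly) → GGC (Gly) — synonymous.
Synonymous: 1 of 5.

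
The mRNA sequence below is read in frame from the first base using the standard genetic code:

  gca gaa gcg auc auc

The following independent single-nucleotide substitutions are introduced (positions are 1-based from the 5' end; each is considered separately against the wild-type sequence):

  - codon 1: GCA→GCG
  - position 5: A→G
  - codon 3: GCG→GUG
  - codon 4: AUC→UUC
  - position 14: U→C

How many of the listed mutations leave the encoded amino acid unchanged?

1

Codon 1: GCA (Ala) → GCG (Ala) — synonymous.
Codon 2: GAA (Glu) → GGA (Gly) — missense.
Codon 3: GCG (Ala) → GUG (Val) — missense.
Codon 4: AUC (Ile) → UUC (Phe) — missense.
Codon 5: AUC (Ile) → ACC (Thr) — missense.
Synonymous: 1 of 5.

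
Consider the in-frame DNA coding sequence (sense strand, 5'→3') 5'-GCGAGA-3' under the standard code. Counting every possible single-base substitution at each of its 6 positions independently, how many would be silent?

5

Codon 1 (GCG, Ala): 3 synonymous substitutions.
Codon 2 (AGA, Arg): 2 synonymous substitutions.
Total: 3 + 2 = 5.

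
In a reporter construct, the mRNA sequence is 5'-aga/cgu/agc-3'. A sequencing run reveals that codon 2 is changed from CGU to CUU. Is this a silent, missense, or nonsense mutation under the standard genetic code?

Position 5 falls in codon 2: CGU → Arg.
After the substitution the codon is CUU → Leu.
Arg ≠ Leu, so this is a missense mutation.

missense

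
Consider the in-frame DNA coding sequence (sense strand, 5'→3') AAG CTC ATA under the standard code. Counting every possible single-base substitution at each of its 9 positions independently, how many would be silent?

Codon 1 (AAG, Lys): 1 synonymous substitution.
Codon 2 (CTC, Leu): 3 synonymous substitutions.
Codon 3 (ATA, Ile): 2 synonymous substitutions.
Total: 1 + 3 + 2 = 6.

6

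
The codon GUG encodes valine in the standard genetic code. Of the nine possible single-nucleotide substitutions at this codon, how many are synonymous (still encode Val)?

Position 1: none → 0 synonymous.
Position 2: none → 0 synonymous.
Position 3: GUU, GUC, GUA → 3 synonymous.
Total: 0 + 0 + 3 = 3.

3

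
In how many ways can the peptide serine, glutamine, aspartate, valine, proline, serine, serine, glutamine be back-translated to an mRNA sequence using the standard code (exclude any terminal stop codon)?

Ser: 6 codons.
Gln: 2 codons.
Asp: 2 codons.
Val: 4 codons.
Pro: 4 codons.
Ser: 6 codons.
Ser: 6 codons.
Gln: 2 codons.
6 × 2 × 2 × 4 × 4 × 6 × 6 × 2 = 27648.

27648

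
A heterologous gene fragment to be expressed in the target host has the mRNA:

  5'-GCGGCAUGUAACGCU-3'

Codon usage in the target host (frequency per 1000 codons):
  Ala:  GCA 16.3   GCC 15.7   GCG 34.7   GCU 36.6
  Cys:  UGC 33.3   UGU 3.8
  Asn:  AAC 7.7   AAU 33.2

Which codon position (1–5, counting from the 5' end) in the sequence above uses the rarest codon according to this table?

Codon 1 GCG (Ala): 34.7 per 1000.
Codon 2 GCA (Ala): 16.3 per 1000.
Codon 3 UGU (Cys): 3.8 per 1000.
Codon 4 AAC (Asn): 7.7 per 1000.
Codon 5 GCU (Ala): 36.6 per 1000.
Lowest frequency is 3.8 at codon 3.

3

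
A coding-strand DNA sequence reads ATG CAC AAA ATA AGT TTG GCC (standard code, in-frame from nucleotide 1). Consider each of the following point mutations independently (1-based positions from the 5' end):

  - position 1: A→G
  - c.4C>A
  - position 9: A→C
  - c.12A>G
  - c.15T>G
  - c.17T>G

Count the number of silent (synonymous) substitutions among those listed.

Codon 1: ATG (Met) → GTG (Val) — missense.
Codon 2: CAC (His) → AAC (Asn) — missense.
Codon 3: AAA (Lys) → AAC (Asn) — missense.
Codon 4: ATA (Ile) → ATG (Met) — missense.
Codon 5: AGT (Ser) → AGG (Arg) — missense.
Codon 6: TTG (Leu) → TGG (Trp) — missense.
Synonymous: 0 of 6.

0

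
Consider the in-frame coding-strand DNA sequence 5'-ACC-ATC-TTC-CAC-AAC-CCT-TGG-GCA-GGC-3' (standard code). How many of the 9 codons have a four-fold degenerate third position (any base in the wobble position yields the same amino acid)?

4

Codon 1 ACC (Thr): third position 4-fold.
Codon 2 ATC (Ile): third position 3-fold.
Codon 3 TTC (Phe): third position 2-fold.
Codon 4 CAC (His): third position 2-fold.
Codon 5 AAC (Asn): third position 2-fold.
Codon 6 CCT (Pro): third position 4-fold.
Codon 7 TGG (Trp): third position 1-fold.
Codon 8 GCA (Ala): third position 4-fold.
Codon 9 GGC (Gly): third position 4-fold.
Four-fold degenerate third positions: 4.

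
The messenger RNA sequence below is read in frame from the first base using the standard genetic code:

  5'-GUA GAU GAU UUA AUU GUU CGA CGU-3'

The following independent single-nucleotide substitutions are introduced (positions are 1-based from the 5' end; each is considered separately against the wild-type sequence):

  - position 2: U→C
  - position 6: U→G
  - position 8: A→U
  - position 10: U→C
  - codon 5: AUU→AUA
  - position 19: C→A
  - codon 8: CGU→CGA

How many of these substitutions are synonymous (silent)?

4

Codon 1: GUA (Val) → GCA (Ala) — missense.
Codon 2: GAU (Asp) → GAG (Glu) — missense.
Codon 3: GAU (Asp) → GUU (Val) — missense.
Codon 4: UUA (Leu) → CUA (Leu) — synonymous.
Codon 5: AUU (Ile) → AUA (Ile) — synonymous.
Codon 7: CGA (Arg) → AGA (Arg) — synonymous.
Codon 8: CGU (Arg) → CGA (Arg) — synonymous.
Synonymous: 4 of 7.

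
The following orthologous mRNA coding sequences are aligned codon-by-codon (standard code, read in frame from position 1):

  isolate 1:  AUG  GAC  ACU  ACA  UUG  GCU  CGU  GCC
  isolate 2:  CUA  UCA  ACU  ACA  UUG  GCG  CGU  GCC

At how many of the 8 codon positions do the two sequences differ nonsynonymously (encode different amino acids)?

2

Codon 1: AUG Met / CUA Leu — nonsynonymous.
Codon 2: GAC Asp / UCA Ser — nonsynonymous.
Codon 3: ACU Thr / ACU Thr — identical.
Codon 4: ACA Thr / ACA Thr — identical.
Codon 5: UUG Leu / UUG Leu — identical.
Codon 6: GCU Ala / GCG Ala — synonymous.
Codon 7: CGU Arg / CGU Arg — identical.
Codon 8: GCC Ala / GCC Ala — identical.
Nonsynonymous differences: 2.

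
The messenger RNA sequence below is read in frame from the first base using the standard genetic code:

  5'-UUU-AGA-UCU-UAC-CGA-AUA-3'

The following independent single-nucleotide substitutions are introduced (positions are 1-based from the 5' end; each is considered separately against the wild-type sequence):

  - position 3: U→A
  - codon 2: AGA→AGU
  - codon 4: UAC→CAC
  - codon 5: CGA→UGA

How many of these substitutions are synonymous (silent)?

Codon 1: UUU (Phe) → UUA (Leu) — missense.
Codon 2: AGA (Arg) → AGU (Ser) — missense.
Codon 4: UAC (Tyr) → CAC (His) — missense.
Codon 5: CGA (Arg) → UGA (Stop) — nonsense.
Synonymous: 0 of 4.

0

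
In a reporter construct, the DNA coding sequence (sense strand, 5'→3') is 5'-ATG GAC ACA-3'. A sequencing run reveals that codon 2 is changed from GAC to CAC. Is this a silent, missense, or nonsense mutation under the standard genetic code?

Position 4 falls in codon 2: GAC → Asp.
After the substitution the codon is CAC → His.
Asp ≠ His, so this is a missense mutation.

missense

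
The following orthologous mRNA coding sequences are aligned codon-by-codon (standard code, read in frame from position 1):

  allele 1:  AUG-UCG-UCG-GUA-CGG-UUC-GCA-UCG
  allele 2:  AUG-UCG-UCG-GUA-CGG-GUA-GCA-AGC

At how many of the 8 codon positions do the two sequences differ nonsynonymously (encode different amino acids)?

1

Codon 1: AUG Met / AUG Met — identical.
Codon 2: UCG Ser / UCG Ser — identical.
Codon 3: UCG Ser / UCG Ser — identical.
Codon 4: GUA Val / GUA Val — identical.
Codon 5: CGG Arg / CGG Arg — identical.
Codon 6: UUC Phe / GUA Val — nonsynonymous.
Codon 7: GCA Ala / GCA Ala — identical.
Codon 8: UCG Ser / AGC Ser — synonymous.
Nonsynonymous differences: 1.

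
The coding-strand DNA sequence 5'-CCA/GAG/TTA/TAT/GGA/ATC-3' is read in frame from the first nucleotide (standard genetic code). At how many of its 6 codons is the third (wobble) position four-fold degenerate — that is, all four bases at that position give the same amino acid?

2

Codon 1 CCA (Pro): third position 4-fold.
Codon 2 GAG (Glu): third position 2-fold.
Codon 3 TTA (Leu): third position 2-fold.
Codon 4 TAT (Tyr): third position 2-fold.
Codon 5 GGA (Gly): third position 4-fold.
Codon 6 ATC (Ile): third position 3-fold.
Four-fold degenerate third positions: 2.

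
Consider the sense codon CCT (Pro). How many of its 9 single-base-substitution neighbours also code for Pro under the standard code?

3

Position 1: none → 0 synonymous.
Position 2: none → 0 synonymous.
Position 3: CCC, CCA, CCG → 3 synonymous.
Total: 0 + 0 + 3 = 3.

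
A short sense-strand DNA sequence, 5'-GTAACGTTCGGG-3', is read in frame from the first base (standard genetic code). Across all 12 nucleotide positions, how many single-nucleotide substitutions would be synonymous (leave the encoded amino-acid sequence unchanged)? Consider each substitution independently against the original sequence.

Codon 1 (GTA, Val): 3 synonymous substitutions.
Codon 2 (ACG, Thr): 3 synonymous substitutions.
Codon 3 (TTC, Phe): 1 synonymous substitution.
Codon 4 (GGG, Gly): 3 synonymous substitutions.
Total: 3 + 3 + 1 + 3 = 10.

10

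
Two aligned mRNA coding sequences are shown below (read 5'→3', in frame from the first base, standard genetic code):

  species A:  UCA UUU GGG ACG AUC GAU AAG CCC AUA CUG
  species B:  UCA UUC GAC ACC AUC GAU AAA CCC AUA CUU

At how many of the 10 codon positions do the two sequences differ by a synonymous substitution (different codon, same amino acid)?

Codon 1: UCA Ser / UCA Ser — identical.
Codon 2: UUU Phe / UUC Phe — synonymous.
Codon 3: GGG Gly / GAC Asp — nonsynonymous.
Codon 4: ACG Thr / ACC Thr — synonymous.
Codon 5: AUC Ile / AUC Ile — identical.
Codon 6: GAU Asp / GAU Asp — identical.
Codon 7: AAG Lys / AAA Lys — synonymous.
Codon 8: CCC Pro / CCC Pro — identical.
Codon 9: AUA Ile / AUA Ile — identical.
Codon 10: CUG Leu / CUU Leu — synonymous.
Synonymous differences: 4.

4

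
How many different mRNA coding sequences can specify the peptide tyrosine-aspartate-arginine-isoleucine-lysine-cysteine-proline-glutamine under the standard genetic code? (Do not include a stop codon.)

2304

Tyr: 2 codons.
Asp: 2 codons.
Arg: 6 codons.
Ile: 3 codons.
Lys: 2 codons.
Cys: 2 codons.
Pro: 4 codons.
Gln: 2 codons.
2 × 2 × 6 × 3 × 2 × 2 × 4 × 2 = 2304.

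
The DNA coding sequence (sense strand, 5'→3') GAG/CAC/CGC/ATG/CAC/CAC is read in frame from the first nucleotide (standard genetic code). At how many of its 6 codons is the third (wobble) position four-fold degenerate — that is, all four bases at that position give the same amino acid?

1

Codon 1 GAG (Glu): third position 2-fold.
Codon 2 CAC (His): third position 2-fold.
Codon 3 CGC (Arg): third position 4-fold.
Codon 4 ATG (Met): third position 1-fold.
Codon 5 CAC (His): third position 2-fold.
Codon 6 CAC (His): third position 2-fold.
Four-fold degenerate third positions: 1.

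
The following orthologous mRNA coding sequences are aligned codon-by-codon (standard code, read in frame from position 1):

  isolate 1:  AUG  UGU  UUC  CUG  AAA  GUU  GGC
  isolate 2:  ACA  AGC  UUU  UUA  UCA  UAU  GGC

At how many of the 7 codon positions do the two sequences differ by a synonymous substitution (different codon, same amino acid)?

Codon 1: AUG Met / ACA Thr — nonsynonymous.
Codon 2: UGU Cys / AGC Ser — nonsynonymous.
Codon 3: UUC Phe / UUU Phe — synonymous.
Codon 4: CUG Leu / UUA Leu — synonymous.
Codon 5: AAA Lys / UCA Ser — nonsynonymous.
Codon 6: GUU Val / UAU Tyr — nonsynonymous.
Codon 7: GGC Gly / GGC Gly — identical.
Synonymous differences: 2.

2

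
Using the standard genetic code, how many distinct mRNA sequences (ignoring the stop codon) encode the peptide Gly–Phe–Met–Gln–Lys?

Gly: 4 codons.
Phe: 2 codons.
Met: 1 codon.
Gln: 2 codons.
Lys: 2 codons.
4 × 2 × 1 × 2 × 2 = 32.

32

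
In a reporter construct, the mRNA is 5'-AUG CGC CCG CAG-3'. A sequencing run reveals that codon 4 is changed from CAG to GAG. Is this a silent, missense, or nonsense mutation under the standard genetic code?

missense

Position 10 falls in codon 4: CAG → Gln.
After the substitution the codon is GAG → Glu.
Gln ≠ Glu, so this is a missense mutation.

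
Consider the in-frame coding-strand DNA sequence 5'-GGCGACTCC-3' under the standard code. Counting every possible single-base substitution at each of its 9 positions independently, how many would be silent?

7

Codon 1 (GGC, Gly): 3 synonymous substitutions.
Codon 2 (GAC, Asp): 1 synonymous substitution.
Codon 3 (TCC, Ser): 3 synonymous substitutions.
Total: 3 + 1 + 3 = 7.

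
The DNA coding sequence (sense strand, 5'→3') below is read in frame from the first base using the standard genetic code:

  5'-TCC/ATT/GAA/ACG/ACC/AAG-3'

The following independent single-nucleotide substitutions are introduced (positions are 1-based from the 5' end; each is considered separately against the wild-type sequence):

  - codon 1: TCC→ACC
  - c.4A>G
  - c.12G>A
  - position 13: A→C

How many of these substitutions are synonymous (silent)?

1

Codon 1: TCC (Ser) → ACC (Thr) — missense.
Codon 2: ATT (Ile) → GTT (Val) — missense.
Codon 4: ACG (Thr) → ACA (Thr) — synonymous.
Codon 5: ACC (Thr) → CCC (Pro) — missense.
Synonymous: 1 of 4.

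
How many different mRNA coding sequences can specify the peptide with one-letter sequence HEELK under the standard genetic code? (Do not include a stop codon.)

His: 2 codons.
Glu: 2 codons.
Glu: 2 codons.
Leu: 6 codons.
Lys: 2 codons.
2 × 2 × 2 × 6 × 2 = 96.

96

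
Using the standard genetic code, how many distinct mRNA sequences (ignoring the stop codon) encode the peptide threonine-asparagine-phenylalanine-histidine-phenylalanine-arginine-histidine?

Thr: 4 codons.
Asn: 2 codons.
Phe: 2 codons.
His: 2 codons.
Phe: 2 codons.
Arg: 6 codons.
His: 2 codons.
4 × 2 × 2 × 2 × 2 × 6 × 2 = 768.

768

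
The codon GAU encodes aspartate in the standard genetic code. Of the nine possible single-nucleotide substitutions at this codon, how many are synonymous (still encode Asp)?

1

Position 1: none → 0 synonymous.
Position 2: none → 0 synonymous.
Position 3: GAC → 1 synonymous.
Total: 0 + 0 + 1 = 1.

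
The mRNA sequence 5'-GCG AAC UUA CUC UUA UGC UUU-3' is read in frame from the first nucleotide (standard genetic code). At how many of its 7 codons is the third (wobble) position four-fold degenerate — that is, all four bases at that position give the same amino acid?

2

Codon 1 GCG (Ala): third position 4-fold.
Codon 2 AAC (Asn): third position 2-fold.
Codon 3 UUA (Leu): third position 2-fold.
Codon 4 CUC (Leu): third position 4-fold.
Codon 5 UUA (Leu): third position 2-fold.
Codon 6 UGC (Cys): third position 2-fold.
Codon 7 UUU (Phe): third position 2-fold.
Four-fold degenerate third positions: 2.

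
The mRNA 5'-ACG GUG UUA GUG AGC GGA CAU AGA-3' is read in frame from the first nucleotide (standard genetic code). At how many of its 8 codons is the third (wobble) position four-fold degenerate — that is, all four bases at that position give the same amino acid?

4

Codon 1 ACG (Thr): third position 4-fold.
Codon 2 GUG (Val): third position 4-fold.
Codon 3 UUA (Leu): third position 2-fold.
Codon 4 GUG (Val): third position 4-fold.
Codon 5 AGC (Ser): third position 2-fold.
Codon 6 GGA (Gly): third position 4-fold.
Codon 7 CAU (His): third position 2-fold.
Codon 8 AGA (Arg): third position 2-fold.
Four-fold degenerate third positions: 4.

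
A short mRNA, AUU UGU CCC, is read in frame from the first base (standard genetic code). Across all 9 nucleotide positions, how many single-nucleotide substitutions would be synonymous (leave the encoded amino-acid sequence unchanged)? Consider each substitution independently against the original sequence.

Codon 1 (AUU, Ile): 2 synonymous substitutions.
Codon 2 (UGU, Cys): 1 synonymous substitution.
Codon 3 (CCC, Pro): 3 synonymous substitutions.
Total: 2 + 1 + 3 = 6.

6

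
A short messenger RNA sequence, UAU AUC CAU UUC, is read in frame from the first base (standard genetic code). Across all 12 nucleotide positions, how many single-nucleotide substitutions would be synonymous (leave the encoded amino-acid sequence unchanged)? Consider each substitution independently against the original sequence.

5

Codon 1 (UAU, Tyr): 1 synonymous substitution.
Codon 2 (AUC, Ile): 2 synonymous substitutions.
Codon 3 (CAU, His): 1 synonymous substitution.
Codon 4 (UUC, Phe): 1 synonymous substitution.
Total: 1 + 2 + 1 + 1 = 5.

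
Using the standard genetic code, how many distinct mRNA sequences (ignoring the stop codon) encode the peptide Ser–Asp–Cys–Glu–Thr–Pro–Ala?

3072

Ser: 6 codons.
Asp: 2 codons.
Cys: 2 codons.
Glu: 2 codons.
Thr: 4 codons.
Pro: 4 codons.
Ala: 4 codons.
6 × 2 × 2 × 2 × 4 × 4 × 4 = 3072.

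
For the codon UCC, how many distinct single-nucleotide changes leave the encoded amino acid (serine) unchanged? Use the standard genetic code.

Position 1: none → 0 synonymous.
Position 2: none → 0 synonymous.
Position 3: UCU, UCA, UCG → 3 synonymous.
Total: 0 + 0 + 3 = 3.

3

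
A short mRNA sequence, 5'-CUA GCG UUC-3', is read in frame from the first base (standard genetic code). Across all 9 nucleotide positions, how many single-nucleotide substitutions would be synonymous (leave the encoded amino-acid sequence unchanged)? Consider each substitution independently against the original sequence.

8

Codon 1 (CUA, Leu): 4 synonymous substitutions.
Codon 2 (GCG, Ala): 3 synonymous substitutions.
Codon 3 (UUC, Phe): 1 synonymous substitution.
Total: 4 + 3 + 1 = 8.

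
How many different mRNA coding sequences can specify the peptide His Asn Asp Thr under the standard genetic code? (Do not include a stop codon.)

32

His: 2 codons.
Asn: 2 codons.
Asp: 2 codons.
Thr: 4 codons.
2 × 2 × 2 × 4 = 32.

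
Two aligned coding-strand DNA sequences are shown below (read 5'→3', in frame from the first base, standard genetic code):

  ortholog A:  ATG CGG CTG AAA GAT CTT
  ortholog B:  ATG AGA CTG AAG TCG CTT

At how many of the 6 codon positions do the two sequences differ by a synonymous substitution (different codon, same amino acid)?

Codon 1: ATG Met / ATG Met — identical.
Codon 2: CGG Arg / AGA Arg — synonymous.
Codon 3: CTG Leu / CTG Leu — identical.
Codon 4: AAA Lys / AAG Lys — synonymous.
Codon 5: GAT Asp / TCG Ser — nonsynonymous.
Codon 6: CTT Leu / CTT Leu — identical.
Synonymous differences: 2.

2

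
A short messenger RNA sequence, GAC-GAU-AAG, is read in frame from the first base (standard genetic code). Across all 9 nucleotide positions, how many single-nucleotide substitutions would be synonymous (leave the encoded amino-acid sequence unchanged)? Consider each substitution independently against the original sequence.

3

Codon 1 (GAC, Asp): 1 synonymous substitution.
Codon 2 (GAU, Asp): 1 synonymous substitution.
Codon 3 (AAG, Lys): 1 synonymous substitution.
Total: 1 + 1 + 1 = 3.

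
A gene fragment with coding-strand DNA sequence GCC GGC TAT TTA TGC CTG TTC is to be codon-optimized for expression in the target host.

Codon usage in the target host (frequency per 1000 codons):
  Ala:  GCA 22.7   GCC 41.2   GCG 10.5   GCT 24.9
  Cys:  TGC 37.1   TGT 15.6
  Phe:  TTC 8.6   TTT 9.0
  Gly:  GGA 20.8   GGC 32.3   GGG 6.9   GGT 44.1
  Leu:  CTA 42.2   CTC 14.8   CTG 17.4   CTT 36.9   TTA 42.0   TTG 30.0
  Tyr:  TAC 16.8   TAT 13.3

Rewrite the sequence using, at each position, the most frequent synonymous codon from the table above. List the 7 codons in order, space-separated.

GCC GGT TAC CTA TGC CTA TTT

Codon 1 (Ala): best is GCC at 41.2.
Codon 2 (Gly): best is GGT at 44.1.
Codon 3 (Tyr): best is TAC at 16.8.
Codon 4 (Leu): best is CTA at 42.2.
Codon 5 (Cys): best is TGC at 37.1.
Codon 6 (Leu): best is CTA at 42.2.
Codon 7 (Phe): best is TTT at 9.0.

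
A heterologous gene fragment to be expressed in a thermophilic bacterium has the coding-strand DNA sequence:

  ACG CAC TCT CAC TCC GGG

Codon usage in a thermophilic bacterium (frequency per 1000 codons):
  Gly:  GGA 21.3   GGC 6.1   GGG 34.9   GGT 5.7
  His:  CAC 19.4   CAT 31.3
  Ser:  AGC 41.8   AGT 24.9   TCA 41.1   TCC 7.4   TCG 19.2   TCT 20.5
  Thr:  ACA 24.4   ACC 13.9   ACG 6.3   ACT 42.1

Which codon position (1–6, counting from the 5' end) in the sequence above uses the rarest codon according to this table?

1

Codon 1 ACG (Thr): 6.3 per 1000.
Codon 2 CAC (His): 19.4 per 1000.
Codon 3 TCT (Ser): 20.5 per 1000.
Codon 4 CAC (His): 19.4 per 1000.
Codon 5 TCC (Ser): 7.4 per 1000.
Codon 6 GGG (Gly): 34.9 per 1000.
Lowest frequency is 6.3 at codon 1.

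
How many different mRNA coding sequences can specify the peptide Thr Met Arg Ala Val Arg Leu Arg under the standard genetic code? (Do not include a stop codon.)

Thr: 4 codons.
Met: 1 codon.
Arg: 6 codons.
Ala: 4 codons.
Val: 4 codons.
Arg: 6 codons.
Leu: 6 codons.
Arg: 6 codons.
4 × 1 × 6 × 4 × 4 × 6 × 6 × 6 = 82944.

82944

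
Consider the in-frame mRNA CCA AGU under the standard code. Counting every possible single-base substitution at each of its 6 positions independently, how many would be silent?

Codon 1 (CCA, Pro): 3 synonymous substitutions.
Codon 2 (AGU, Ser): 1 synonymous substitution.
Total: 3 + 1 = 4.

4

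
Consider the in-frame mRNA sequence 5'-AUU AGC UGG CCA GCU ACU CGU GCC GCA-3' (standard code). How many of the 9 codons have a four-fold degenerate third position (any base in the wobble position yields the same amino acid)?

Codon 1 AUU (Ile): third position 3-fold.
Codon 2 AGC (Ser): third position 2-fold.
Codon 3 UGG (Trp): third position 1-fold.
Codon 4 CCA (Pro): third position 4-fold.
Codon 5 GCU (Ala): third position 4-fold.
Codon 6 ACU (Thr): third position 4-fold.
Codon 7 CGU (Arg): third position 4-fold.
Codon 8 GCC (Ala): third position 4-fold.
Codon 9 GCA (Ala): third position 4-fold.
Four-fold degenerate third positions: 6.

6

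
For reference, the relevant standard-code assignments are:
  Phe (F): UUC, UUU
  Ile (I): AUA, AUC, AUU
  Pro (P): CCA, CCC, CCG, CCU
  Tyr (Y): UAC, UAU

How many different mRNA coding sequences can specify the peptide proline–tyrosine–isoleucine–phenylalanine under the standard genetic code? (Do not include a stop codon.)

Pro: 4 codons.
Tyr: 2 codons.
Ile: 3 codons.
Phe: 2 codons.
4 × 2 × 3 × 2 = 48.

48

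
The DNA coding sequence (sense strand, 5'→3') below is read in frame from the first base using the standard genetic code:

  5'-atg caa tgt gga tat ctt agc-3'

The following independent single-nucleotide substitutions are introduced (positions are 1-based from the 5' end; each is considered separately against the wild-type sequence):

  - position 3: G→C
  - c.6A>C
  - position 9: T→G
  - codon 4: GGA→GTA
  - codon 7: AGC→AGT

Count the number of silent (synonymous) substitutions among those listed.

1

Codon 1: ATG (Met) → ATC (Ile) — missense.
Codon 2: CAA (Gln) → CAC (His) — missense.
Codon 3: TGT (Cys) → TGG (Trp) — missense.
Codon 4: GGA (Gly) → GTA (Val) — missense.
Codon 7: AGC (Ser) → AGT (Ser) — synonymous.
Synonymous: 1 of 5.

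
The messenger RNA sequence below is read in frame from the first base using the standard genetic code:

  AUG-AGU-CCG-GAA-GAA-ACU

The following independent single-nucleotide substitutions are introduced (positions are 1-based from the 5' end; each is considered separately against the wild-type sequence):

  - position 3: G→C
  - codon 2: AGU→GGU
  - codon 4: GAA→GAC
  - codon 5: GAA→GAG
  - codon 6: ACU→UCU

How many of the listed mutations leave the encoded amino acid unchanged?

1

Codon 1: AUG (Met) → AUC (Ile) — missense.
Codon 2: AGU (Ser) → GGU (Gly) — missense.
Codon 4: GAA (Glu) → GAC (Asp) — missense.
Codon 5: GAA (Glu) → GAG (Glu) — synonymous.
Codon 6: ACU (Thr) → UCU (Ser) — missense.
Synonymous: 1 of 5.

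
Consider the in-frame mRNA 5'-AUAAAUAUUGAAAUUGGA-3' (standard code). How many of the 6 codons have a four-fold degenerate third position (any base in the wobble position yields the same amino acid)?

Codon 1 AUA (Ile): third position 3-fold.
Codon 2 AAU (Asn): third position 2-fold.
Codon 3 AUU (Ile): third position 3-fold.
Codon 4 GAA (Glu): third position 2-fold.
Codon 5 AUU (Ile): third position 3-fold.
Codon 6 GGA (Gly): third position 4-fold.
Four-fold degenerate third positions: 1.

1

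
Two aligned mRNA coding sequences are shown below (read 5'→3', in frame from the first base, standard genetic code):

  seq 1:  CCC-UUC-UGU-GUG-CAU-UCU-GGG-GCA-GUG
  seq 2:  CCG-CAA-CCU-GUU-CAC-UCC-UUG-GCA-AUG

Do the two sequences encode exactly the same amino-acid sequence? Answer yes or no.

Codon 1: CCC Pro / CCG Pro — synonymous.
Codon 2: UUC Phe / CAA Gln — nonsynonymous.
Codon 3: UGU Cys / CCU Pro — nonsynonymous.
Codon 4: GUG Val / GUU Val — synonymous.
Codon 5: CAU His / CAC His — synonymous.
Codon 6: UCU Ser / UCC Ser — synonymous.
Codon 7: GGG Gly / UUG Leu — nonsynonymous.
Codon 8: GCA Ala / GCA Ala — identical.
Codon 9: GUG Val / AUG Met — nonsynonymous.
Nonsynonymous differences: 4 → different protein.

no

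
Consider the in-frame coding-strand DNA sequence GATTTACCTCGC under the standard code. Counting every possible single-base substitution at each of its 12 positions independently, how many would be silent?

Codon 1 (GAT, Asp): 1 synonymous substitution.
Codon 2 (TTA, Leu): 2 synonymous substitutions.
Codon 3 (CCT, Pro): 3 synonymous substitutions.
Codon 4 (CGC, Arg): 3 synonymous substitutions.
Total: 1 + 2 + 3 + 3 = 9.

9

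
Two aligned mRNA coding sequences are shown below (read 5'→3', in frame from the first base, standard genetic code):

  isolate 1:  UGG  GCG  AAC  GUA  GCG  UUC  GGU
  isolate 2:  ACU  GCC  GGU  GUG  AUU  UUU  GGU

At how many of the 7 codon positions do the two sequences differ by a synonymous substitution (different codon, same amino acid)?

3

Codon 1: UGG Trp / ACU Thr — nonsynonymous.
Codon 2: GCG Ala / GCC Ala — synonymous.
Codon 3: AAC Asn / GGU Gly — nonsynonymous.
Codon 4: GUA Val / GUG Val — synonymous.
Codon 5: GCG Ala / AUU Ile — nonsynonymous.
Codon 6: UUC Phe / UUU Phe — synonymous.
Codon 7: GGU Gly / GGU Gly — identical.
Synonymous differences: 3.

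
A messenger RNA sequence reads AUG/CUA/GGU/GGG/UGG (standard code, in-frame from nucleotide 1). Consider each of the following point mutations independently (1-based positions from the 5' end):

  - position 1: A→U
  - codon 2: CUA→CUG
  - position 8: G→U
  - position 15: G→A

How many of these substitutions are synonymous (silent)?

1

Codon 1: AUG (Met) → UUG (Leu) — missense.
Codon 2: CUA (Leu) → CUG (Leu) — synonymous.
Codon 3: GGU (Gly) → GUU (Val) — missense.
Codon 5: UGG (Trp) → UGA (Stop) — nonsense.
Synonymous: 1 of 4.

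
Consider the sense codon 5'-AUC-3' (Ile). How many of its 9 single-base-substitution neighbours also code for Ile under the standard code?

Position 1: none → 0 synonymous.
Position 2: none → 0 synonymous.
Position 3: AUU, AUA → 2 synonymous.
Total: 0 + 0 + 2 = 2.

2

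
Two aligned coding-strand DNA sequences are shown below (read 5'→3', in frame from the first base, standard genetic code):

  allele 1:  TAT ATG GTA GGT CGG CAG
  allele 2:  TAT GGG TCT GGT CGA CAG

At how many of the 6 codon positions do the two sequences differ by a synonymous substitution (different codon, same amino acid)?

1

Codon 1: TAT Tyr / TAT Tyr — identical.
Codon 2: ATG Met / GGG Gly — nonsynonymous.
Codon 3: GTA Val / TCT Ser — nonsynonymous.
Codon 4: GGT Gly / GGT Gly — identical.
Codon 5: CGG Arg / CGA Arg — synonymous.
Codon 6: CAG Gln / CAG Gln — identical.
Synonymous differences: 1.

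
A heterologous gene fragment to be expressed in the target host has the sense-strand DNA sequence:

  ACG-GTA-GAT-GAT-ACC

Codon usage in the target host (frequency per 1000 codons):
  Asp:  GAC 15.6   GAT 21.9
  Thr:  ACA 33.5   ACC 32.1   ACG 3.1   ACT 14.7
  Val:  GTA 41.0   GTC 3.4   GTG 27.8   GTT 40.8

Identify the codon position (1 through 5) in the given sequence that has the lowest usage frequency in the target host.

1

Codon 1 ACG (Thr): 3.1 per 1000.
Codon 2 GTA (Val): 41.0 per 1000.
Codon 3 GAT (Asp): 21.9 per 1000.
Codon 4 GAT (Asp): 21.9 per 1000.
Codon 5 ACC (Thr): 32.1 per 1000.
Lowest frequency is 3.1 at codon 1.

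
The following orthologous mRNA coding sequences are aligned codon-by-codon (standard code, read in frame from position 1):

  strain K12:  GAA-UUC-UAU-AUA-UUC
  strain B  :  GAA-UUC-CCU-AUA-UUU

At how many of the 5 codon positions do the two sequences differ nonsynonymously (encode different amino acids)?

1

Codon 1: GAA Glu / GAA Glu — identical.
Codon 2: UUC Phe / UUC Phe — identical.
Codon 3: UAU Tyr / CCU Pro — nonsynonymous.
Codon 4: AUA Ile / AUA Ile — identical.
Codon 5: UUC Phe / UUU Phe — synonymous.
Nonsynonymous differences: 1.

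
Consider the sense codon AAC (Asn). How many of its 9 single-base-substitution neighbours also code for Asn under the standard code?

1

Position 1: none → 0 synonymous.
Position 2: none → 0 synonymous.
Position 3: AAT → 1 synonymous.
Total: 0 + 0 + 1 = 1.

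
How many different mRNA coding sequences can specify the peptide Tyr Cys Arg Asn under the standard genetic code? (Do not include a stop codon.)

Tyr: 2 codons.
Cys: 2 codons.
Arg: 6 codons.
Asn: 2 codons.
2 × 2 × 6 × 2 = 48.

48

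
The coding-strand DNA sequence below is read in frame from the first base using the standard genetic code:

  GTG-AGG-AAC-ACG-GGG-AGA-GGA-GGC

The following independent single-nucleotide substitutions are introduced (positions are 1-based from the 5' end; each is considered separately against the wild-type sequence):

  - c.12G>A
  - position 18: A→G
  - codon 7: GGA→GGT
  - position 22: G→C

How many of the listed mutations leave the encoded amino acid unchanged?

Codon 4: ACG (Thr) → ACA (Thr) — synonymous.
Codon 6: AGA (Arg) → AGG (Arg) — synonymous.
Codon 7: GGA (Gly) → GGT (Gly) — synonymous.
Codon 8: GGC (Gly) → CGC (Arg) — missense.
Synonymous: 3 of 4.

3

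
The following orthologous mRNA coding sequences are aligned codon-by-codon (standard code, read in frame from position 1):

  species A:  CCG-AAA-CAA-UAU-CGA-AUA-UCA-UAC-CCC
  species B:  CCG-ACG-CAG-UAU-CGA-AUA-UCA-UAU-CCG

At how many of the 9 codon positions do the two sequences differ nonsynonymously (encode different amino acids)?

Codon 1: CCG Pro / CCG Pro — identical.
Codon 2: AAA Lys / ACG Thr — nonsynonymous.
Codon 3: CAA Gln / CAG Gln — synonymous.
Codon 4: UAU Tyr / UAU Tyr — identical.
Codon 5: CGA Arg / CGA Arg — identical.
Codon 6: AUA Ile / AUA Ile — identical.
Codon 7: UCA Ser / UCA Ser — identical.
Codon 8: UAC Tyr / UAU Tyr — synonymous.
Codon 9: CCC Pro / CCG Pro — synonymous.
Nonsynonymous differences: 1.

1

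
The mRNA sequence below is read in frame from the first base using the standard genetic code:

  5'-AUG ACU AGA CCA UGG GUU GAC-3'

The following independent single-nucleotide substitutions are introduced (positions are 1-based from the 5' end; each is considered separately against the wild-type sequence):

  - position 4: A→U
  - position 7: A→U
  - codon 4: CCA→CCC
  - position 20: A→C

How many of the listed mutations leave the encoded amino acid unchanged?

Codon 2: ACU (Thr) → UCU (Ser) — missense.
Codon 3: AGA (Arg) → UGA (Stop) — nonsense.
Codon 4: CCA (Pro) → CCC (Pro) — synonymous.
Codon 7: GAC (Asp) → GCC (Ala) — missense.
Synonymous: 1 of 4.

1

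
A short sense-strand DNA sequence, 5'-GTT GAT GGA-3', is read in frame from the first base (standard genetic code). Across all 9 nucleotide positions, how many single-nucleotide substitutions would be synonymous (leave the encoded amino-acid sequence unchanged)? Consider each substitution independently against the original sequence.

7

Codon 1 (GTT, Val): 3 synonymous substitutions.
Codon 2 (GAT, Asp): 1 synonymous substitution.
Codon 3 (GGA, Gly): 3 synonymous substitutions.
Total: 3 + 1 + 3 = 7.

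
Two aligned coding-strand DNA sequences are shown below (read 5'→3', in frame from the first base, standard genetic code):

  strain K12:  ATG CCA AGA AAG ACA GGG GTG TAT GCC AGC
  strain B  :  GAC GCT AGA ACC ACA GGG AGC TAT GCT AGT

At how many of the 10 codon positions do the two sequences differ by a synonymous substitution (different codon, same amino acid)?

2

Codon 1: ATG Met / GAC Asp — nonsynonymous.
Codon 2: CCA Pro / GCT Ala — nonsynonymous.
Codon 3: AGA Arg / AGA Arg — identical.
Codon 4: AAG Lys / ACC Thr — nonsynonymous.
Codon 5: ACA Thr / ACA Thr — identical.
Codon 6: GGG Gly / GGG Gly — identical.
Codon 7: GTG Val / AGC Ser — nonsynonymous.
Codon 8: TAT Tyr / TAT Tyr — identical.
Codon 9: GCC Ala / GCT Ala — synonymous.
Codon 10: AGC Ser / AGT Ser — synonymous.
Synonymous differences: 2.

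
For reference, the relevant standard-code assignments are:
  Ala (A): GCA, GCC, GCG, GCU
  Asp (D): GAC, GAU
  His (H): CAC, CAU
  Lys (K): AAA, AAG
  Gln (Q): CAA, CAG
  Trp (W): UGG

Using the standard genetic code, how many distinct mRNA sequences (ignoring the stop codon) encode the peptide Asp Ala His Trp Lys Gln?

64

Asp: 2 codons.
Ala: 4 codons.
His: 2 codons.
Trp: 1 codon.
Lys: 2 codons.
Gln: 2 codons.
2 × 4 × 2 × 1 × 2 × 2 = 64.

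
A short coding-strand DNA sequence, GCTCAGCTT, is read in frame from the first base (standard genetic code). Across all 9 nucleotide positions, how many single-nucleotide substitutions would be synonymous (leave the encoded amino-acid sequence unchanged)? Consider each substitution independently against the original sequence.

Codon 1 (GCT, Ala): 3 synonymous substitutions.
Codon 2 (CAG, Gln): 1 synonymous substitution.
Codon 3 (CTT, Leu): 3 synonymous substitutions.
Total: 3 + 1 + 3 = 7.

7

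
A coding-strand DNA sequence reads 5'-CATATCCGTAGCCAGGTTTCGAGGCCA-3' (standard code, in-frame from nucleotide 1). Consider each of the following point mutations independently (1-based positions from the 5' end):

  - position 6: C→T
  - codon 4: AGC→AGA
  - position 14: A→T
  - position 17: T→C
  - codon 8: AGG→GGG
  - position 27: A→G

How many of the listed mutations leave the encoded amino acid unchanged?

Codon 2: ATC (Ile) → ATT (Ile) — synonymous.
Codon 4: AGC (Ser) → AGA (Arg) — missense.
Codon 5: CAG (Gln) → CTG (Leu) — missense.
Codon 6: GTT (Val) → GCT (Ala) — missense.
Codon 8: AGG (Arg) → GGG (Gly) — missense.
Codon 9: CCA (Pro) → CCG (Pro) — synonymous.
Synonymous: 2 of 6.

2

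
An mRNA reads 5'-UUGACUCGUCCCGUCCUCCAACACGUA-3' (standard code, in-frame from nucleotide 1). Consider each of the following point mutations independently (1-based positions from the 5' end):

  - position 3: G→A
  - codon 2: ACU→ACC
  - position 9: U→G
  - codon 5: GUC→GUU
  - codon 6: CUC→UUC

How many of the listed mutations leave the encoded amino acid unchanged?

Codon 1: UUG (Leu) → UUA (Leu) — synonymous.
Codon 2: ACU (Thr) → ACC (Thr) — synonymous.
Codon 3: CGU (Arg) → CGG (Arg) — synonymous.
Codon 5: GUC (Val) → GUU (Val) — synonymous.
Codon 6: CUC (Leu) → UUC (Phe) — missense.
Synonymous: 4 of 5.

4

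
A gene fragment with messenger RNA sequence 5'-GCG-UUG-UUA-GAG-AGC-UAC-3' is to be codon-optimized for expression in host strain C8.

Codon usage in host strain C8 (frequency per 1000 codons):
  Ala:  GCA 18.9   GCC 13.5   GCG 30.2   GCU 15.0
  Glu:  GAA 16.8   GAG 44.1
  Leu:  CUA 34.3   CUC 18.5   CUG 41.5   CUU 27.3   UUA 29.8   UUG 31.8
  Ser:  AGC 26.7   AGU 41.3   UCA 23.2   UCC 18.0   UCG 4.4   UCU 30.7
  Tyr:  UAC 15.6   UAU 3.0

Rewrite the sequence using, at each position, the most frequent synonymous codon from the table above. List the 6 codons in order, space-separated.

Codon 1 (Ala): best is GCG at 30.2.
Codon 2 (Leu): best is CUG at 41.5.
Codon 3 (Leu): best is CUG at 41.5.
Codon 4 (Glu): best is GAG at 44.1.
Codon 5 (Ser): best is AGU at 41.3.
Codon 6 (Tyr): best is UAC at 15.6.

GCG CUG CUG GAG AGU UAC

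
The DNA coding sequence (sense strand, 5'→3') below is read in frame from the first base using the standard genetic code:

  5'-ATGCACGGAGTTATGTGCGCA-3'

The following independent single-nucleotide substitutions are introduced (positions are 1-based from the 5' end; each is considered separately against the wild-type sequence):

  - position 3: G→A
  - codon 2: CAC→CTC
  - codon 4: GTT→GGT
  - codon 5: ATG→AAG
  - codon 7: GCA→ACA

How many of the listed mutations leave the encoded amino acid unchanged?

Codon 1: ATG (Met) → ATA (Ile) — missense.
Codon 2: CAC (His) → CTC (Leu) — missense.
Codon 4: GTT (Val) → GGT (Gly) — missense.
Codon 5: ATG (Met) → AAG (Lys) — missense.
Codon 7: GCA (Ala) → ACA (Thr) — missense.
Synonymous: 0 of 5.

0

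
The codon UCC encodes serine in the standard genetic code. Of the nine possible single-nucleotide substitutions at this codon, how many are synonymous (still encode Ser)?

3

Position 1: none → 0 synonymous.
Position 2: none → 0 synonymous.
Position 3: UCU, UCA, UCG → 3 synonymous.
Total: 0 + 0 + 3 = 3.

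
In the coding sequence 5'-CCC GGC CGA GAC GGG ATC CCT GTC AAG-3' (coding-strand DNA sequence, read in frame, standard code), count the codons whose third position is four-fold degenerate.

Codon 1 CCC (Pro): third position 4-fold.
Codon 2 GGC (Gly): third position 4-fold.
Codon 3 CGA (Arg): third position 4-fold.
Codon 4 GAC (Asp): third position 2-fold.
Codon 5 GGG (Gly): third position 4-fold.
Codon 6 ATC (Ile): third position 3-fold.
Codon 7 CCT (Pro): third position 4-fold.
Codon 8 GTC (Val): third position 4-fold.
Codon 9 AAG (Lys): third position 2-fold.
Four-fold degenerate third positions: 6.

6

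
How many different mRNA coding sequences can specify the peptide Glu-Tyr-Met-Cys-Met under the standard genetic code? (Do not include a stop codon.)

8

Glu: 2 codons.
Tyr: 2 codons.
Met: 1 codon.
Cys: 2 codons.
Met: 1 codon.
2 × 2 × 1 × 2 × 1 = 8.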